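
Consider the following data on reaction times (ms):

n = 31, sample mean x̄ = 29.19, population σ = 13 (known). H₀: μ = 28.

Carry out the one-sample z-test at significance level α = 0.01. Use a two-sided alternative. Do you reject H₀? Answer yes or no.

reject H₀: no

SE = σ/√n = 13/√31 = 2.3349
z = (x̄−μ₀)/SE = (29.19−28)/2.3349 = 0.5097
p-value (two-sided) = 0.61029
At α=0.01: p ≥ α → fail to reject H₀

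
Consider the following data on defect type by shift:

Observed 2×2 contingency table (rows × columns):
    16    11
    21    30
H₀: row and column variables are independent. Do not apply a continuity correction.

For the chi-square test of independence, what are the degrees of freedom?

df = (r−1)(c−1) = (2−1)·(2−1) = 1

degrees of freedom = 1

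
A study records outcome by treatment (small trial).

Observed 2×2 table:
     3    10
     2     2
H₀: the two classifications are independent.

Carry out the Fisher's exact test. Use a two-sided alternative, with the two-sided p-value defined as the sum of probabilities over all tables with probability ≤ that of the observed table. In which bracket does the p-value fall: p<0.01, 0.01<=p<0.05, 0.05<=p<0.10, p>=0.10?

Margins: r₁=13, r₂=4, c₁=5, c₂=12, n=17
p_obs = C(13,3)·C(4,2)/C(17,5); sum pmf over tables with pmf ≤ p_obs
p-value (two-sided) = 0.53782
→ bracket: p>=0.10

p-value bracket: p>=0.10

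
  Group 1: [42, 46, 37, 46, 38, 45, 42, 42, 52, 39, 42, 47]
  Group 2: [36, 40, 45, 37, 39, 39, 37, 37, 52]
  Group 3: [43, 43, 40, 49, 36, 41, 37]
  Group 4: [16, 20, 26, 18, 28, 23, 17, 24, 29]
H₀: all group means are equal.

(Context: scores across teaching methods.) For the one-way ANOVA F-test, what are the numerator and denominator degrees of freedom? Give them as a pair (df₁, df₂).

k = 4 groups, N = 37 total
df = (k−1, N−k) = (4−1, 37−4) = (3, 33)

degrees of freedom = [3, 33]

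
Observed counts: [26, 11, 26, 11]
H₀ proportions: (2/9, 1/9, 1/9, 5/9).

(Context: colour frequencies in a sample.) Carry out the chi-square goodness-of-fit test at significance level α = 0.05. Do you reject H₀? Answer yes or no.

n = 74; E_i = n·p_i = [16.44, 8.22, 8.22, 41.11]
χ² = (26−16.44)²/16.44 + (11−8.22)²/8.22 + (26−8.22)²/8.22 + (11−41.11)²/41.11 = 66.9838
df = 3
p-value (upper-tail) = 0.00000
At α=0.05: p < α → reject H₀

reject H₀: yes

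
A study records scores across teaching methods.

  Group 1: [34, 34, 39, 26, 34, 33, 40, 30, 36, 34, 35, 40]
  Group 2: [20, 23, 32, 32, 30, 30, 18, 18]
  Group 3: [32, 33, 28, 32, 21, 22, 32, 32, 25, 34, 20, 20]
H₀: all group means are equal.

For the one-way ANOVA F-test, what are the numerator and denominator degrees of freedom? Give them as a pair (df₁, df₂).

k = 3 groups, N = 32 total
df = (k−1, N−k) = (3−1, 32−3) = (2, 29)

degrees of freedom = [2, 29]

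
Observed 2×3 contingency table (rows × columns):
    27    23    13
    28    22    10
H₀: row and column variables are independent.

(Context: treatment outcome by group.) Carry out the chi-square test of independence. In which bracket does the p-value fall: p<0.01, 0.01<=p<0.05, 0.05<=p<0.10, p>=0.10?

Row totals [63, 60], col totals [55, 45, 23], n=123
χ² = (27−28.17)²/28.17 + (23−23.05)²/23.05 + (13−11.78)²/11.78 + (28−26.83)²/26.83 + (22−21.95)²/21.95 + (10−11.22)²/11.22 = 0.3588
df = 2
p-value (upper-tail) = 0.83579
→ bracket: p>=0.10

p-value bracket: p>=0.10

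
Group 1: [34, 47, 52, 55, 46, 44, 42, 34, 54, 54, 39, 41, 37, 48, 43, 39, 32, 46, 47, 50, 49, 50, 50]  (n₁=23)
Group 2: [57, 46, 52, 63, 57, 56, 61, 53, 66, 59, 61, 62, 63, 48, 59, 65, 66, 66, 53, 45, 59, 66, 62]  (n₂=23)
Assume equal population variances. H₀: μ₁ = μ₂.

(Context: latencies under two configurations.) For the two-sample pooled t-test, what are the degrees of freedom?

df = n₁ + n₂ − 2 = 23 + 23 − 2 = 44

degrees of freedom = 44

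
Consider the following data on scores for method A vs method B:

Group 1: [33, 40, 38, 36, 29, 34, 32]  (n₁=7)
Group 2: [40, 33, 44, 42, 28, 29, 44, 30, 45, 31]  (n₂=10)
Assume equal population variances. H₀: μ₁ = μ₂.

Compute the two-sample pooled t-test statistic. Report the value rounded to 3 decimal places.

x̄₁=34.571, s₁=3.735, n₁=7
x̄₂=36.600, s₂=6.995, n₂=10
s_p² = [6·3.735² + 9·6.995²]/15 = 34.9410
SE = √(s_p²·(1/7+1/10)) = 2.9130
t = (34.571−36.600)/2.9130 = -0.6964
df = 15

test statistic = -0.696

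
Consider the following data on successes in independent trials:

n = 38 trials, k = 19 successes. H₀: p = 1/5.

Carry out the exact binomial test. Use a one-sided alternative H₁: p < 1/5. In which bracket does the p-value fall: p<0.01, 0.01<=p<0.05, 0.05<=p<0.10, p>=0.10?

p-value bracket: p>=0.10

Exact binomial: n=38, k=19, p₀=1/5=0.2000
P(X≤19) from Σ C(n,i)·p₀^i·(1−p₀)^(n−i)
p-value (one-sided, H₁ less) = 0.99999
→ bracket: p>=0.10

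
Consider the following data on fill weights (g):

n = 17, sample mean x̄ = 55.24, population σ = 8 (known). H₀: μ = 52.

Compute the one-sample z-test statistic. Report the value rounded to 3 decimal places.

SE = σ/√n = 8/√17 = 1.9403
z = (x̄−μ₀)/SE = (55.24−52)/1.9403 = 1.6699

test statistic = 1.670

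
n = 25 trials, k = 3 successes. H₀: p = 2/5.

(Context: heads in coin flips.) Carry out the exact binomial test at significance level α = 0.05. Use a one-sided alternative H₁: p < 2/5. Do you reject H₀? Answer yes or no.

Exact binomial: n=25, k=3, p₀=2/5=0.4000
P(X≤3) from Σ C(n,i)·p₀^i·(1−p₀)^(n−i)
p-value (one-sided, H₁ less) = 0.00237
At α=0.05: p < α → reject H₀

reject H₀: yes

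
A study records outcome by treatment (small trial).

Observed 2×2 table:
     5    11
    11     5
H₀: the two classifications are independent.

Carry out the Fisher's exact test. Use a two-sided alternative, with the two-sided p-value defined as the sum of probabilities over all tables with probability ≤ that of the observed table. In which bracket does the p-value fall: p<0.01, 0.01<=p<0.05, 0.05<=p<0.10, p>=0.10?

p-value bracket: 0.05<=p<0.10

Margins: r₁=16, r₂=16, c₁=16, c₂=16, n=32
p_obs = C(16,5)·C(16,11)/C(32,16); sum pmf over tables with pmf ≤ p_obs
p-value (two-sided) = 0.07560
→ bracket: 0.05<=p<0.10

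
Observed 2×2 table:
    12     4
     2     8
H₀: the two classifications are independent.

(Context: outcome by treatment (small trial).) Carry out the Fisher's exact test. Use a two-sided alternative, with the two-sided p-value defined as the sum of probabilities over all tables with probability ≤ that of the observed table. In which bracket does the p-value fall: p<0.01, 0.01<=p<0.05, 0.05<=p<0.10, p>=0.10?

Margins: r₁=16, r₂=10, c₁=14, c₂=12, n=26
p_obs = C(16,12)·C(10,2)/C(26,14); sum pmf over tables with pmf ≤ p_obs
p-value (two-sided) = 0.01378
→ bracket: 0.01<=p<0.05

p-value bracket: 0.01<=p<0.05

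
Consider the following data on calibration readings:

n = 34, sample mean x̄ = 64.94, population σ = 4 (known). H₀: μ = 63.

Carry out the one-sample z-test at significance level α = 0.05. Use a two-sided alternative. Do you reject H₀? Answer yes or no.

reject H₀: yes

SE = σ/√n = 4/√34 = 0.6860
z = (x̄−μ₀)/SE = (64.94−63)/0.6860 = 2.8280
p-value (two-sided) = 0.00468
At α=0.05: p < α → reject H₀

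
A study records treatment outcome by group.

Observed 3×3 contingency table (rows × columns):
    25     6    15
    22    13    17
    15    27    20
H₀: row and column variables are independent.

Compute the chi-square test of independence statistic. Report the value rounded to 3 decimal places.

test statistic = 15.374

Row totals [46, 52, 62], col totals [62, 46, 52], n=160
χ² = (25−17.82)²/17.82 + (6−13.22)²/13.22 + (15−14.95)²/14.95 + (22−20.15)²/20.15 + (13−14.95)²/14.95 + (17−16.90)²/16.90 + (15−24.02)²/24.02 + (27−17.82)²/17.82 + (20−20.15)²/20.15 = 15.3742
df = 4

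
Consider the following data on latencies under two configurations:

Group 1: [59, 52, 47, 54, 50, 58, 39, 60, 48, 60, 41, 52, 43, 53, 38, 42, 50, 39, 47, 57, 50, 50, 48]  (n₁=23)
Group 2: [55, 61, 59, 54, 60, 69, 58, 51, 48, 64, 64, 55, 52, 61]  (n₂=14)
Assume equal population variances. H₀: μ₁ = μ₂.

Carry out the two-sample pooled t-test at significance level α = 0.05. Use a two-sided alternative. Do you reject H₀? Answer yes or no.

x̄₁=49.435, s₁=6.828, n₁=23
x̄₂=57.929, s₂=5.784, n₂=14
s_p² = [22·6.828² + 13·5.784²]/35 = 41.7309
SE = √(s_p²·(1/23+1/14)) = 2.1898
t = (49.435−57.929)/2.1898 = -3.8788
df = 35
p-value (two-sided) = 0.00044
At α=0.05: p < α → reject H₀

reject H₀: yes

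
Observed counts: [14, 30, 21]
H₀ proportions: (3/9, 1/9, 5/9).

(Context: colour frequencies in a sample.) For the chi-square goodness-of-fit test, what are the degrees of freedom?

degrees of freedom = 2

df = k − 1 = 3 − 1 = 2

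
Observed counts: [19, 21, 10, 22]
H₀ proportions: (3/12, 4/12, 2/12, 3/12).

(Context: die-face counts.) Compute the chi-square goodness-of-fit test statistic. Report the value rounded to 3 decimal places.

test statistic = 1.653

n = 72; E_i = n·p_i = [18.00, 24.00, 12.00, 18.00]
χ² = (19−18.00)²/18.00 + (21−24.00)²/24.00 + (10−12.00)²/12.00 + (22−18.00)²/18.00 = 1.6528
df = 3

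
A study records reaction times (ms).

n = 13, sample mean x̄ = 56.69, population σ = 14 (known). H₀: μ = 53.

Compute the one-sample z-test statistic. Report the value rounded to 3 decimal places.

test statistic = 0.950

SE = σ/√n = 14/√13 = 3.8829
z = (x̄−μ₀)/SE = (56.69−53)/3.8829 = 0.9503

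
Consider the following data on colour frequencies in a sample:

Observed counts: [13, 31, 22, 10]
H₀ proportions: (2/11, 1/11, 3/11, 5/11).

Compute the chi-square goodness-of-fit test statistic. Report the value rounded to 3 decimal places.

n = 76; E_i = n·p_i = [13.82, 6.91, 20.73, 34.55]
χ² = (13−13.82)²/13.82 + (31−6.91)²/6.91 + (22−20.73)²/20.73 + (10−34.55)²/34.55 = 101.5680
df = 3

test statistic = 101.568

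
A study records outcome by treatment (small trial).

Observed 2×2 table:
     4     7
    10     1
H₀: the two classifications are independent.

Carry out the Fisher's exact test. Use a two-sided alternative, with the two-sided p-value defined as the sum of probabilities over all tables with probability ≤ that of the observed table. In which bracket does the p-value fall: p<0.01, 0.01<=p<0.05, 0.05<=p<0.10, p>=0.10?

Margins: r₁=11, r₂=11, c₁=14, c₂=8, n=22
p_obs = C(11,4)·C(11,10)/C(22,14); sum pmf over tables with pmf ≤ p_obs
p-value (two-sided) = 0.02374
→ bracket: 0.01<=p<0.05

p-value bracket: 0.01<=p<0.05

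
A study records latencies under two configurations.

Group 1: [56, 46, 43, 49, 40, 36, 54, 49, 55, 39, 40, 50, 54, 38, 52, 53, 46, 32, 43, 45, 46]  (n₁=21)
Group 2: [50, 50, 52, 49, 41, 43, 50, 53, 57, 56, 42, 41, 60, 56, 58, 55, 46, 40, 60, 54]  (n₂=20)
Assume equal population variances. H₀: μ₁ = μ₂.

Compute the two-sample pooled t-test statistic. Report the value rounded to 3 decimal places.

x̄₁=46.000, s₁=6.812, n₁=21
x̄₂=50.650, s₂=6.580, n₂=20
s_p² = [20·6.812² + 19·6.580²]/39 = 44.8859
SE = √(s_p²·(1/21+1/20)) = 2.0933
t = (46.000−50.650)/2.0933 = -2.2214
df = 39

test statistic = -2.221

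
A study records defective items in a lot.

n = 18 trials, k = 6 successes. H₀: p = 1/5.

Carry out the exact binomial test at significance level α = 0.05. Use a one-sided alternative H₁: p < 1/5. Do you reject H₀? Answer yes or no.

Exact binomial: n=18, k=6, p₀=1/5=0.2000
P(X≤6) from Σ C(n,i)·p₀^i·(1−p₀)^(n−i)
p-value (one-sided, H₁ less) = 0.94873
At α=0.05: p ≥ α → fail to reject H₀

reject H₀: no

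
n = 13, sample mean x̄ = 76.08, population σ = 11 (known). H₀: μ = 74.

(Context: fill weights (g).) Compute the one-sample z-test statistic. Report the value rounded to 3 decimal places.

SE = σ/√n = 11/√13 = 3.0509
z = (x̄−μ₀)/SE = (76.08−74)/3.0509 = 0.6818

test statistic = 0.682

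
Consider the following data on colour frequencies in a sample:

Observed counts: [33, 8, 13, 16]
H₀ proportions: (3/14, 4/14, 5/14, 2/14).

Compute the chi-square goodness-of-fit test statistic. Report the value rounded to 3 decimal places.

test statistic = 38.160

n = 70; E_i = n·p_i = [15.00, 20.00, 25.00, 10.00]
χ² = (33−15.00)²/15.00 + (8−20.00)²/20.00 + (13−25.00)²/25.00 + (16−10.00)²/10.00 = 38.1600
df = 3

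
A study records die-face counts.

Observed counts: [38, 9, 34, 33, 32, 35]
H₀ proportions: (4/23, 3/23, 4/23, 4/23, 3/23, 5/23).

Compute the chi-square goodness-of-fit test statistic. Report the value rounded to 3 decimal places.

n = 181; E_i = n·p_i = [31.48, 23.61, 31.48, 31.48, 23.61, 39.35]
χ² = (38−31.48)²/31.48 + (9−23.61)²/23.61 + (34−31.48)²/31.48 + (33−31.48)²/31.48 + (32−23.61)²/23.61 + (35−39.35)²/39.35 = 14.1294
df = 5

test statistic = 14.129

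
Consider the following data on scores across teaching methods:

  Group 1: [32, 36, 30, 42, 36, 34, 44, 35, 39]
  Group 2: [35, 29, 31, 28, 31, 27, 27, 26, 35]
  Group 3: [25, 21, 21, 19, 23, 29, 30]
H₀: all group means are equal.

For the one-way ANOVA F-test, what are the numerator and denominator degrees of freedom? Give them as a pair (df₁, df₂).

degrees of freedom = [2, 22]

k = 3 groups, N = 25 total
df = (k−1, N−k) = (3−1, 25−3) = (2, 22)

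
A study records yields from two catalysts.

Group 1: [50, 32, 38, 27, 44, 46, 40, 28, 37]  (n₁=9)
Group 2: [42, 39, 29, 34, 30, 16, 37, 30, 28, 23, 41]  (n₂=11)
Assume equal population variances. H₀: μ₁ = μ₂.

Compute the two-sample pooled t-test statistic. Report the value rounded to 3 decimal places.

test statistic = 1.758

x̄₁=38.000, s₁=7.953, n₁=9
x̄₂=31.727, s₂=7.926, n₂=11
s_p² = [8·7.953² + 10·7.926²]/18 = 63.0101
SE = √(s_p²·(1/9+1/11)) = 3.5678
t = (38.000−31.727)/3.5678 = 1.7581
df = 18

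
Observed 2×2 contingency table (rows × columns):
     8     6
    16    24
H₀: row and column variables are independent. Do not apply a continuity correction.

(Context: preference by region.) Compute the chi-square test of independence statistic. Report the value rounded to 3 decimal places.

Row totals [14, 40], col totals [24, 30], n=54
χ² = (8−6.22)²/6.22 + (6−7.78)²/7.78 + (16−17.78)²/17.78 + (24−22.22)²/22.22 = 1.2343
df = 1

test statistic = 1.234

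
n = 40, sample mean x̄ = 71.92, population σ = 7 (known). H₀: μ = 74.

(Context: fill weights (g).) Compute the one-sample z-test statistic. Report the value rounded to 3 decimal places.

test statistic = -1.879

SE = σ/√n = 7/√40 = 1.1068
z = (x̄−μ₀)/SE = (71.92−74)/1.1068 = -1.8793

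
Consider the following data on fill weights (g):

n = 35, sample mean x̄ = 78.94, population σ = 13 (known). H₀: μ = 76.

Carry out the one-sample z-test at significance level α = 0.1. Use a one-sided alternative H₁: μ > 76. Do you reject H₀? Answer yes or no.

reject H₀: yes

SE = σ/√n = 13/√35 = 2.1974
z = (x̄−μ₀)/SE = (78.94−76)/2.1974 = 1.3379
p-value (one-sided, H₁ greater) = 0.09046
At α=0.1: p < α → reject H₀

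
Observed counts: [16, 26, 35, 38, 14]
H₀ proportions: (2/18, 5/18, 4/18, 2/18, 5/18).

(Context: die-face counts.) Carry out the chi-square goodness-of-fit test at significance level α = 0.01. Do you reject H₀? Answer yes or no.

reject H₀: yes

n = 129; E_i = n·p_i = [14.33, 35.83, 28.67, 14.33, 35.83]
χ² = (16−14.33)²/14.33 + (26−35.83)²/35.83 + (35−28.67)²/28.67 + (38−14.33)²/14.33 + (14−35.83)²/35.83 = 56.6721
df = 4
p-value (upper-tail) = 0.00000
At α=0.01: p < α → reject H₀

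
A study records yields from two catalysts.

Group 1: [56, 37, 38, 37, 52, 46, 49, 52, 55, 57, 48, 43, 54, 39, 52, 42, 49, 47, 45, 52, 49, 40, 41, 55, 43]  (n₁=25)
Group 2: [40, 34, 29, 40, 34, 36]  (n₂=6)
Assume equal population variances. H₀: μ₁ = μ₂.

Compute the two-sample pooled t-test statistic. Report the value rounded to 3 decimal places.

x̄₁=47.120, s₁=6.333, n₁=25
x̄₂=35.500, s₂=4.183, n₂=6
s_p² = [24·6.333² + 5·4.183²]/29 = 36.2117
SE = √(s_p²·(1/25+1/6)) = 2.7356
t = (47.120−35.500)/2.7356 = 4.2476
df = 29

test statistic = 4.248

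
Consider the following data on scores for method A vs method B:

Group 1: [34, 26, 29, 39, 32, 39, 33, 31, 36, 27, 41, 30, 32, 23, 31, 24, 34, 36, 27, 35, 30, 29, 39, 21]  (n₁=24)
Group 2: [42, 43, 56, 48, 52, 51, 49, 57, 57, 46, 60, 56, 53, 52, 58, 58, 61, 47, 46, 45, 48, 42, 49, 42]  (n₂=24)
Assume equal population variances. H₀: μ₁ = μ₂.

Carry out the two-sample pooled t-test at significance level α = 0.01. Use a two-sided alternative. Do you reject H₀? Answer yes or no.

x̄₁=31.583, s₁=5.332, n₁=24
x̄₂=50.750, s₂=6.045, n₂=24
s_p² = [23·5.332² + 23·6.045²]/46 = 32.4855
SE = √(s_p²·(1/24+1/24)) = 1.6453
t = (31.583−50.750)/1.6453 = -11.6491
df = 46
p-value (two-sided) = 0.00000
At α=0.01: p < α → reject H₀

reject H₀: yes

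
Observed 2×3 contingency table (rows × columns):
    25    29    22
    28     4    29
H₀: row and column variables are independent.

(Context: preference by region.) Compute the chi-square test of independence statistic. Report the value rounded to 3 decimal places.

Row totals [76, 61], col totals [53, 33, 51], n=137
χ² = (25−29.40)²/29.40 + (29−18.31)²/18.31 + (22−28.29)²/28.29 + (28−23.60)²/23.60 + (4−14.69)²/14.69 + (29−22.71)²/22.71 = 18.6512
df = 2

test statistic = 18.651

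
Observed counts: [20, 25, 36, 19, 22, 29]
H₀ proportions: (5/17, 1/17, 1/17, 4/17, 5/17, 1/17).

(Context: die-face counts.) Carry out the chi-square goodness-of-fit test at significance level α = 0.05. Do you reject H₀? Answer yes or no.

n = 151; E_i = n·p_i = [44.41, 8.88, 8.88, 35.53, 44.41, 8.88]
χ² = (20−44.41)²/44.41 + (25−8.88)²/8.88 + (36−8.88)²/8.88 + (19−35.53)²/35.53 + (22−44.41)²/44.41 + (29−8.88)²/8.88 = 190.0189
df = 5
p-value (upper-tail) = 0.00000
At α=0.05: p < α → reject H₀

reject H₀: yes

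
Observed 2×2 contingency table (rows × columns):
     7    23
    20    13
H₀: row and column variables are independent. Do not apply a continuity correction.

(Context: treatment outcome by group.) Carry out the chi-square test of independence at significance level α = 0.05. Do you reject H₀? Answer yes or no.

Row totals [30, 33], col totals [27, 36], n=63
χ² = (7−12.86)²/12.86 + (23−17.14)²/17.14 + (20−14.14)²/14.14 + (13−18.86)²/18.86 = 8.9144
df = 1
p-value (upper-tail) = 0.00283
At α=0.05: p < α → reject H₀

reject H₀: yes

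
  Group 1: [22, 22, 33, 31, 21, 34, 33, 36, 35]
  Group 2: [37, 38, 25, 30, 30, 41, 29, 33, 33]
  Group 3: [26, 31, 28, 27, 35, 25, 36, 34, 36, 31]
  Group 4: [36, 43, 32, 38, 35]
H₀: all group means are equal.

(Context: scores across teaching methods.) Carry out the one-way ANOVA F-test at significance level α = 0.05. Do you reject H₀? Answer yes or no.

reject H₀: no

Group means [29.67, 32.89, 30.90, 36.80], grand mean 32.000
SSB = Σnᵢ(x̄ᵢ−x̄)² = 183.411; SSW = ΣΣ(x−x̄ᵢ)² = 734.589
MSB = 183.411/3 = 61.1370; MSW = 734.589/29 = 25.3307
F = MSB/MSW = 2.4136
df = (3, 29)
p-value (upper-tail) = 0.08688
At α=0.05: p ≥ α → fail to reject H₀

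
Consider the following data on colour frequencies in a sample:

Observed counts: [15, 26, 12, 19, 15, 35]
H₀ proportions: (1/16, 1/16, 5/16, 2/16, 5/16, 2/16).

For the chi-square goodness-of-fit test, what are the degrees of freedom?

degrees of freedom = 5

df = k − 1 = 6 − 1 = 5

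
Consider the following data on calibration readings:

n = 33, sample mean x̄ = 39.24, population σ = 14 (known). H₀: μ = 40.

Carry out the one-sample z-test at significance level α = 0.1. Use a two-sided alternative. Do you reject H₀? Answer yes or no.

SE = σ/√n = 14/√33 = 2.4371
z = (x̄−μ₀)/SE = (39.24−40)/2.4371 = -0.3118
p-value (two-sided) = 0.75516
At α=0.1: p ≥ α → fail to reject H₀

reject H₀: no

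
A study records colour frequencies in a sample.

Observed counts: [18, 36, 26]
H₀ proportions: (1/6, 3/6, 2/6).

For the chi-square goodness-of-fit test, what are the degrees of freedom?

degrees of freedom = 2

df = k − 1 = 3 − 1 = 2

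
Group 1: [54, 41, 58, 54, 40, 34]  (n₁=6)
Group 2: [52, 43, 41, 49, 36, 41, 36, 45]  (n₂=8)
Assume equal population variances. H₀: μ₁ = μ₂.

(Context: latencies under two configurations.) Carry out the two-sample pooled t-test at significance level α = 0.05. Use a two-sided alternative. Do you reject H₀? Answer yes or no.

x̄₁=46.833, s₁=9.725, n₁=6
x̄₂=42.875, s₂=5.693, n₂=8
s_p² = [5·9.725² + 7·5.693²]/12 = 58.3090
SE = √(s_p²·(1/6+1/8)) = 4.1239
t = (46.833−42.875)/4.1239 = 0.9598
df = 12
p-value (two-sided) = 0.35607
At α=0.05: p ≥ α → fail to reject H₀

reject H₀: no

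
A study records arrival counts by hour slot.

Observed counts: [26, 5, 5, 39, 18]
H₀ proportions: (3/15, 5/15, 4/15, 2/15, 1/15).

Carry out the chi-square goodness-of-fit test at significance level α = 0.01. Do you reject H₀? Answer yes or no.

reject H₀: yes

n = 93; E_i = n·p_i = [18.60, 31.00, 24.80, 12.40, 6.20]
χ² = (26−18.60)²/18.60 + (5−31.00)²/31.00 + (5−24.80)²/24.80 + (39−12.40)²/12.40 + (18−6.20)²/6.20 = 120.0780
df = 4
p-value (upper-tail) = 0.00000
At α=0.01: p < α → reject H₀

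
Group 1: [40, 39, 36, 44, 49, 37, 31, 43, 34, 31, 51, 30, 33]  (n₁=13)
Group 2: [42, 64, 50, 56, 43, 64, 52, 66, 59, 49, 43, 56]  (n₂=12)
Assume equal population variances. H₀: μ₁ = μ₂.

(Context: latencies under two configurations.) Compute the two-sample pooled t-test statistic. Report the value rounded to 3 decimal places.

x̄₁=38.308, s₁=6.848, n₁=13
x̄₂=53.667, s₂=8.563, n₂=12
s_p² = [12·6.848² + 11·8.563²]/23 = 59.5407
SE = √(s_p²·(1/13+1/12)) = 3.0890
t = (38.308−53.667)/3.0890 = -4.9722
df = 23

test statistic = -4.972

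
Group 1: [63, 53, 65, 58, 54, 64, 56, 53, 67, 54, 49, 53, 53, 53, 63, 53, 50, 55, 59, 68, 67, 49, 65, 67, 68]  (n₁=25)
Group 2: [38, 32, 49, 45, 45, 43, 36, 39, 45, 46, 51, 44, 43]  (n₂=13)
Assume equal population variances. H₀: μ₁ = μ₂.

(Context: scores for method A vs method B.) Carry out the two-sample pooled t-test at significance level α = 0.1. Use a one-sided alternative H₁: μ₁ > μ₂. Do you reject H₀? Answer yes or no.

reject H₀: yes

x̄₁=58.360, s₁=6.601, n₁=25
x̄₂=42.769, s₂=5.262, n₂=13
s_p² = [24·6.601² + 12·5.262²]/36 = 38.2797
SE = √(s_p²·(1/25+1/13)) = 2.1156
t = (58.360−42.769)/2.1156 = 7.3694
df = 36
p-value (one-sided, H₁ greater) = 0.00000
At α=0.1: p < α → reject H₀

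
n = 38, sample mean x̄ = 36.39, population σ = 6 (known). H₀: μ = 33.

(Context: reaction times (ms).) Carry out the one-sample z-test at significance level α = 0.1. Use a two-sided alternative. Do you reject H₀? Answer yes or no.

reject H₀: yes

SE = σ/√n = 6/√38 = 0.9733
z = (x̄−μ₀)/SE = (36.39−33)/0.9733 = 3.4829
p-value (two-sided) = 0.00050
At α=0.1: p < α → reject H₀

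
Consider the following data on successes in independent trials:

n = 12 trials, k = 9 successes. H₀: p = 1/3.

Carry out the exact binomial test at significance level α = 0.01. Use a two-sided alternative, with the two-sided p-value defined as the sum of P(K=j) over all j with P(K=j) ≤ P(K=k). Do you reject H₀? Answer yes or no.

reject H₀: yes

Exact binomial: n=12, k=9, p₀=1/3=0.3333
P(X=j) = C(n,j)·p₀^j·(1−p₀)^(n−j); p = Σ P(X=j) over j with P(X=j) ≤ P(X=9)
p-value (two-sided) = 0.00386
At α=0.01: p < α → reject H₀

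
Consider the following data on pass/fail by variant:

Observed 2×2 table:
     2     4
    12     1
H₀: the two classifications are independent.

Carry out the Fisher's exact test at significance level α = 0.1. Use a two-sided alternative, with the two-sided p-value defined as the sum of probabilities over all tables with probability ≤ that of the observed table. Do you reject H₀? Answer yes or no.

reject H₀: yes

Margins: r₁=6, r₂=13, c₁=14, c₂=5, n=19
p_obs = C(6,2)·C(13,12)/C(19,14); sum pmf over tables with pmf ≤ p_obs
p-value (two-sided) = 0.01729
At α=0.1: p < α → reject H₀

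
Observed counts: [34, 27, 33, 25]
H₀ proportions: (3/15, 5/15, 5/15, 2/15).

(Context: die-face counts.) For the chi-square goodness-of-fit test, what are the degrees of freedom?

degrees of freedom = 3

df = k − 1 = 4 − 1 = 3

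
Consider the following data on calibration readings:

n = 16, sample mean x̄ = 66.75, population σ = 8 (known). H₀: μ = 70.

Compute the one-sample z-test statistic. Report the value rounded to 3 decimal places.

SE = σ/√n = 8/√16 = 2.0000
z = (x̄−μ₀)/SE = (66.75−70)/2.0000 = -1.6250

test statistic = -1.625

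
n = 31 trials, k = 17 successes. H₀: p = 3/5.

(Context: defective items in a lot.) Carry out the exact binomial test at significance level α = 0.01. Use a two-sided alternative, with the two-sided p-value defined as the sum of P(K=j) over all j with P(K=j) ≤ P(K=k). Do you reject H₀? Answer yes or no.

reject H₀: no

Exact binomial: n=31, k=17, p₀=3/5=0.6000
P(X=j) = C(n,j)·p₀^j·(1−p₀)^(n−j); p = Σ P(X=j) over j with P(X=j) ≤ P(X=17)
p-value (two-sided) = 0.58531
At α=0.01: p ≥ α → fail to reject H₀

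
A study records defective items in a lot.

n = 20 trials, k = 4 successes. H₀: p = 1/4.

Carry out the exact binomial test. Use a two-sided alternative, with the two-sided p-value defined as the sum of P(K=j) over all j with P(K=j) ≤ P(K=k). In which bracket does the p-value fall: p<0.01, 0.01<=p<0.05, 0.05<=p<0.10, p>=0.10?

p-value bracket: p>=0.10

Exact binomial: n=20, k=4, p₀=1/4=0.2500
P(X=j) = C(n,j)·p₀^j·(1−p₀)^(n−j); p = Σ P(X=j) over j with P(X=j) ≤ P(X=4)
p-value (two-sided) = 0.79767
→ bracket: p>=0.10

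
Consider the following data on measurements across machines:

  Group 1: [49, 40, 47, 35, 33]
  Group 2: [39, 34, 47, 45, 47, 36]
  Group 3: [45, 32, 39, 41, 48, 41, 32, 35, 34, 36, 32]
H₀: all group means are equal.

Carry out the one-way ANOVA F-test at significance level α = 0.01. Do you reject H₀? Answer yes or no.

Group means [40.80, 41.33, 37.73], grand mean 39.409
SSB = Σnᵢ(x̄ᵢ−x̄)² = 63.003; SSW = ΣΣ(x−x̄ᵢ)² = 670.315
MSB = 63.003/2 = 31.5015; MSW = 670.315/19 = 35.2797
F = MSB/MSW = 0.8929
df = (2, 19)
p-value (upper-tail) = 0.42596
At α=0.01: p ≥ α → fail to reject H₀

reject H₀: no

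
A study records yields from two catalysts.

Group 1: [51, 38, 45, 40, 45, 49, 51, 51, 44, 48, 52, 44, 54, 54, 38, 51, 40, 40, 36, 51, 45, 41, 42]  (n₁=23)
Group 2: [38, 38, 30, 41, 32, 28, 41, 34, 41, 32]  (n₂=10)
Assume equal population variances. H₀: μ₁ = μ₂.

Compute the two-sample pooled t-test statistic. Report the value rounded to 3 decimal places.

x̄₁=45.652, s₁=5.589, n₁=23
x̄₂=35.500, s₂=4.905, n₂=10
s_p² = [22·5.589² + 9·4.905²]/31 = 29.1522
SE = √(s_p²·(1/23+1/10)) = 2.0452
t = (45.652−35.500)/2.0452 = 4.9640
df = 31

test statistic = 4.964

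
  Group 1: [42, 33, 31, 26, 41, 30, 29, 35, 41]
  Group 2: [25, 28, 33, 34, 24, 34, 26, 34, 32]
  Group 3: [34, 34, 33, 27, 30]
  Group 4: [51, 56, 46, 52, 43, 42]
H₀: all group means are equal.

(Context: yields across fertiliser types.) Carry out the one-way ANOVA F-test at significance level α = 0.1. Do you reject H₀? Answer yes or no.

Group means [34.22, 30.00, 31.60, 48.33], grand mean 35.379
SSB = Σnᵢ(x̄ᵢ−x̄)² = 1350.739; SSW = ΣΣ(x−x̄ᵢ)² = 610.089
MSB = 1350.739/3 = 450.2462; MSW = 610.089/25 = 24.4036
F = MSB/MSW = 18.4500
df = (3, 25)
p-value (upper-tail) = 0.00000
At α=0.1: p < α → reject H₀

reject H₀: yes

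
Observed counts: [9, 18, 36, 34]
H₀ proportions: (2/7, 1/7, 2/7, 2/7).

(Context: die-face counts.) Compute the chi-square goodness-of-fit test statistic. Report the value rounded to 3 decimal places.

n = 97; E_i = n·p_i = [27.71, 13.86, 27.71, 27.71]
χ² = (9−27.71)²/27.71 + (18−13.86)²/13.86 + (36−27.71)²/27.71 + (34−27.71)²/27.71 = 17.7784
df = 3

test statistic = 17.778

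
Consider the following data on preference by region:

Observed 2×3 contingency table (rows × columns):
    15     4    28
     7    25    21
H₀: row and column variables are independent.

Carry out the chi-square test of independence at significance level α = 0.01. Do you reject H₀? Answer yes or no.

reject H₀: yes

Row totals [47, 53], col totals [22, 29, 49], n=100
χ² = (15−10.34)²/10.34 + (4−13.63)²/13.63 + (28−23.03)²/23.03 + (7−11.66)²/11.66 + (25−15.37)²/15.37 + (21−25.97)²/25.97 = 18.8238
df = 2
p-value (upper-tail) = 0.00008
At α=0.01: p < α → reject H₀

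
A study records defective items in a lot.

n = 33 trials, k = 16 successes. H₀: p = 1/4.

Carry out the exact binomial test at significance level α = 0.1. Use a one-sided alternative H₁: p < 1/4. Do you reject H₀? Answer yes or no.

reject H₀: no

Exact binomial: n=33, k=16, p₀=1/4=0.2500
P(X≤16) from Σ C(n,i)·p₀^i·(1−p₀)^(n−i)
p-value (one-sided, H₁ less) = 0.99905
At α=0.1: p ≥ α → fail to reject H₀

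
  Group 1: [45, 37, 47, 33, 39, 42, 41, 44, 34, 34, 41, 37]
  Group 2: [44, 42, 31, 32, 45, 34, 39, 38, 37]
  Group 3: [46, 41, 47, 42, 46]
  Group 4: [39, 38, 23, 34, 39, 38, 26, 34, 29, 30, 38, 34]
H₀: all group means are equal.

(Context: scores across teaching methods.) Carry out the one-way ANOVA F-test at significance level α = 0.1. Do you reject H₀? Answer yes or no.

reject H₀: yes

Group means [39.50, 38.00, 44.40, 33.50], grand mean 37.895
SSB = Σnᵢ(x̄ᵢ−x̄)² = 474.379; SSW = ΣΣ(x−x̄ᵢ)² = 787.200
MSB = 474.379/3 = 158.1263; MSW = 787.200/34 = 23.1529
F = MSB/MSW = 6.8296
df = (3, 34)
p-value (upper-tail) = 0.00100
At α=0.1: p < α → reject H₀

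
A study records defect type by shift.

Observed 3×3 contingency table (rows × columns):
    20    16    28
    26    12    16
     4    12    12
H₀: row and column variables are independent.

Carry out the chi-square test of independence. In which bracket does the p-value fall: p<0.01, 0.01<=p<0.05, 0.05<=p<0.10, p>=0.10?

Row totals [64, 54, 28], col totals [50, 40, 56], n=146
χ² = (20−21.92)²/21.92 + (16−17.53)²/17.53 + (28−24.55)²/24.55 + (26−18.49)²/18.49 + (12−14.79)²/14.79 + (16−20.71)²/20.71 + (4−9.59)²/9.59 + (12−7.67)²/7.67 + (12−10.74)²/10.74 = 11.2829
df = 4
p-value (upper-tail) = 0.02356
→ bracket: 0.01<=p<0.05

p-value bracket: 0.01<=p<0.05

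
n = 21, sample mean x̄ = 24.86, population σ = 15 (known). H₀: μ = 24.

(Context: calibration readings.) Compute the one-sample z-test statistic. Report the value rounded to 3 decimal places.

test statistic = 0.263

SE = σ/√n = 15/√21 = 3.2733
z = (x̄−μ₀)/SE = (24.86−24)/3.2733 = 0.2627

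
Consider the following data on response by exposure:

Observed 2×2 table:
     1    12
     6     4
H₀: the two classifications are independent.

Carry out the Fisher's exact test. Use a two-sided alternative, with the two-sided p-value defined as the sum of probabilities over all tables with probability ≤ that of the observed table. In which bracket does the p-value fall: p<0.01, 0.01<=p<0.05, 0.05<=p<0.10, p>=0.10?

p-value bracket: 0.01<=p<0.05

Margins: r₁=13, r₂=10, c₁=7, c₂=16, n=23
p_obs = C(13,1)·C(10,6)/C(23,7); sum pmf over tables with pmf ≤ p_obs
p-value (two-sided) = 0.01862
→ bracket: 0.01<=p<0.05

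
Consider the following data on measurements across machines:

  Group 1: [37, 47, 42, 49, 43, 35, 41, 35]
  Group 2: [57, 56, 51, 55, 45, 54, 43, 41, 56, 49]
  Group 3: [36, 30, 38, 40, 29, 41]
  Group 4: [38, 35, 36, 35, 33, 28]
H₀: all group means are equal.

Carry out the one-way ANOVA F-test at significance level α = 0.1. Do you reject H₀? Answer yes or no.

reject H₀: yes

Group means [41.12, 50.70, 35.67, 34.17], grand mean 41.833
SSB = Σnᵢ(x̄ᵢ−x̄)² = 1371.025; SSW = ΣΣ(x−x̄ᵢ)² = 695.142
MSB = 1371.025/3 = 457.0083; MSW = 695.142/26 = 26.7362
F = MSB/MSW = 17.0932
df = (3, 26)
p-value (upper-tail) = 0.00000
At α=0.1: p < α → reject H₀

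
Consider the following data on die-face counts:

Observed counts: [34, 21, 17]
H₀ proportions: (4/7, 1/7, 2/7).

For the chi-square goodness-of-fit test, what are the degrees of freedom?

df = k − 1 = 3 − 1 = 2

degrees of freedom = 2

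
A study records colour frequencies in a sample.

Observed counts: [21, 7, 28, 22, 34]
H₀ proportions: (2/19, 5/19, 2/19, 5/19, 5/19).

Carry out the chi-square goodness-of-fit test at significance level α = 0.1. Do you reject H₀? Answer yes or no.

reject H₀: yes

n = 112; E_i = n·p_i = [11.79, 29.47, 11.79, 29.47, 29.47]
χ² = (21−11.79)²/11.79 + (7−29.47)²/29.47 + (28−11.79)²/11.79 + (22−29.47)²/29.47 + (34−29.47)²/29.47 = 49.2116
df = 4
p-value (upper-tail) = 0.00000
At α=0.1: p < α → reject H₀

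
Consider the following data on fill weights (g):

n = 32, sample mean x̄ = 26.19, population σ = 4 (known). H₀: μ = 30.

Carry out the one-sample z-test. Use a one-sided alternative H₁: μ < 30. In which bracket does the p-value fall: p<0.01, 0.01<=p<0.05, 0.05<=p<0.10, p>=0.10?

SE = σ/√n = 4/√32 = 0.7071
z = (x̄−μ₀)/SE = (26.19−30)/0.7071 = -5.3882
p-value (one-sided, H₁ less) = 0.00000
→ bracket: p<0.01

p-value bracket: p<0.01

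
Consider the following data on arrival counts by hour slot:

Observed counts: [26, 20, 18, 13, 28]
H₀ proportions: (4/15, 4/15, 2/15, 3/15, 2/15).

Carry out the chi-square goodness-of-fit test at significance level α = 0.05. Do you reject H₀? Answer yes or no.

n = 105; E_i = n·p_i = [28.00, 28.00, 14.00, 21.00, 14.00]
χ² = (26−28.00)²/28.00 + (20−28.00)²/28.00 + (18−14.00)²/14.00 + (13−21.00)²/21.00 + (28−14.00)²/14.00 = 20.6190
df = 4
p-value (upper-tail) = 0.00038
At α=0.05: p < α → reject H₀

reject H₀: yes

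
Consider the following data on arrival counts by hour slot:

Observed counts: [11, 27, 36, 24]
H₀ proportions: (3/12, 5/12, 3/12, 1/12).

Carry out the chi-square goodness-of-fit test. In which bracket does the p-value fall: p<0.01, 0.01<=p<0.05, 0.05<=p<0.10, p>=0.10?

n = 98; E_i = n·p_i = [24.50, 40.83, 24.50, 8.17]
χ² = (11−24.50)²/24.50 + (27−40.83)²/40.83 + (36−24.50)²/24.50 + (24−8.17)²/8.17 = 48.2204
df = 3
p-value (upper-tail) = 0.00000
→ bracket: p<0.01

p-value bracket: p<0.01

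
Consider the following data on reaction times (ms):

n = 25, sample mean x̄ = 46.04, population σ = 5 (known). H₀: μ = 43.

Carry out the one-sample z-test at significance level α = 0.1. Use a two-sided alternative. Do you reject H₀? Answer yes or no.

SE = σ/√n = 5/√25 = 1.0000
z = (x̄−μ₀)/SE = (46.04−43)/1.0000 = 3.0400
p-value (two-sided) = 0.00237
At α=0.1: p < α → reject H₀

reject H₀: yes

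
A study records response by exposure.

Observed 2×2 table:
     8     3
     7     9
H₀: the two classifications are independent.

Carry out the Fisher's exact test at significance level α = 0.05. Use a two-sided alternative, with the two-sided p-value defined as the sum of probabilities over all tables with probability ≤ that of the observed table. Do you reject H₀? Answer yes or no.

reject H₀: no

Margins: r₁=11, r₂=16, c₁=15, c₂=12, n=27
p_obs = C(11,8)·C(16,7)/C(27,15); sum pmf over tables with pmf ≤ p_obs
p-value (two-sided) = 0.23883
At α=0.05: p ≥ α → fail to reject H₀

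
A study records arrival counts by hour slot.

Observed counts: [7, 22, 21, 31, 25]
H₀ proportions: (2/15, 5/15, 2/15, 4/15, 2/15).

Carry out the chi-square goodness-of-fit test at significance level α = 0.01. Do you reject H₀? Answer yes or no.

reject H₀: yes

n = 106; E_i = n·p_i = [14.13, 35.33, 14.13, 28.27, 14.13]
χ² = (7−14.13)²/14.13 + (22−35.33)²/35.33 + (21−14.13)²/14.13 + (31−28.27)²/28.27 + (25−14.13)²/14.13 = 20.5873
df = 4
p-value (upper-tail) = 0.00038
At α=0.01: p < α → reject H₀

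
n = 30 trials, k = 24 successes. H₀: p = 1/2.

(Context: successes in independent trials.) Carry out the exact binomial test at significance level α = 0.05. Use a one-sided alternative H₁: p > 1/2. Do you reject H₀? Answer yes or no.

Exact binomial: n=30, k=24, p₀=1/2=0.5000
P(X≥24) from Σ C(n,i)·p₀^i·(1−p₀)^(n−i)
p-value (one-sided, H₁ greater) = 0.00072
At α=0.05: p < α → reject H₀

reject H₀: yes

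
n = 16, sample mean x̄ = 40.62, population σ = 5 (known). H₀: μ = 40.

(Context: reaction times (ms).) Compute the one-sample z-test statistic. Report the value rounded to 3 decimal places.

test statistic = 0.496

SE = σ/√n = 5/√16 = 1.2500
z = (x̄−μ₀)/SE = (40.62−40)/1.2500 = 0.4960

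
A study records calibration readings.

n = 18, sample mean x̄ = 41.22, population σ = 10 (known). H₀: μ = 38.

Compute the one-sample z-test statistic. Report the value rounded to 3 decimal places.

test statistic = 1.366

SE = σ/√n = 10/√18 = 2.3570
z = (x̄−μ₀)/SE = (41.22−38)/2.3570 = 1.3661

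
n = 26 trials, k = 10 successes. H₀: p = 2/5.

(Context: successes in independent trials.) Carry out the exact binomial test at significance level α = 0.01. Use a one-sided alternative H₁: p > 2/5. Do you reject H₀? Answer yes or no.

reject H₀: no

Exact binomial: n=26, k=10, p₀=2/5=0.4000
P(X≥10) from Σ C(n,i)·p₀^i·(1−p₀)^(n−i)
p-value (one-sided, H₁ greater) = 0.63582
At α=0.01: p ≥ α → fail to reject H₀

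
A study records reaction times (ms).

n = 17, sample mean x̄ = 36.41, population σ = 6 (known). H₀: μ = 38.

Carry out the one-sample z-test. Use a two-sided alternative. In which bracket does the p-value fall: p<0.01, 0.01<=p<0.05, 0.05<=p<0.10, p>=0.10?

p-value bracket: p>=0.10

SE = σ/√n = 6/√17 = 1.4552
z = (x̄−μ₀)/SE = (36.41−38)/1.4552 = -1.0926
p-value (two-sided) = 0.27456
→ bracket: p>=0.10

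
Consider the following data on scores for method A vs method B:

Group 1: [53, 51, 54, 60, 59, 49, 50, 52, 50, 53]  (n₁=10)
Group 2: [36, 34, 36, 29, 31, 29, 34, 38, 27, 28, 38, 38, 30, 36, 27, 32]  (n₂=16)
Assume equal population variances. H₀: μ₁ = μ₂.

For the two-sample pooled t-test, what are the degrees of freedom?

df = n₁ + n₂ − 2 = 10 + 16 − 2 = 24

degrees of freedom = 24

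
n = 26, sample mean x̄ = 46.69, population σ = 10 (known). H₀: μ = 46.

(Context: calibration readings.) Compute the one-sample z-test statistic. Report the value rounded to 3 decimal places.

test statistic = 0.352

SE = σ/√n = 10/√26 = 1.9612
z = (x̄−μ₀)/SE = (46.69−46)/1.9612 = 0.3518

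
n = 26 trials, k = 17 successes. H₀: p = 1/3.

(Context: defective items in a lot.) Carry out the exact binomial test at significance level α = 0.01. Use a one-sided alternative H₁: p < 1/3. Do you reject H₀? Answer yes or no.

Exact binomial: n=26, k=17, p₀=1/3=0.3333
P(X≤17) from Σ C(n,i)·p₀^i·(1−p₀)^(n−i)
p-value (one-sided, H₁ less) = 0.99980
At α=0.01: p ≥ α → fail to reject H₀

reject H₀: no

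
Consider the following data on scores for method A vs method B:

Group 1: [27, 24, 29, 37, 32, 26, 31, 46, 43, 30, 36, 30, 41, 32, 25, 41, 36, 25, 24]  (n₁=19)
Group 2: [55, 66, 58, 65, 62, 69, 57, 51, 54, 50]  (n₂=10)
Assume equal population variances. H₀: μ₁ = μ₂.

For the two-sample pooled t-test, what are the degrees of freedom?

degrees of freedom = 27

df = n₁ + n₂ − 2 = 19 + 10 − 2 = 27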